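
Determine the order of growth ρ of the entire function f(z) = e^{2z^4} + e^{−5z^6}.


Each summand is entire of order 4 and 6 respectively (as in the single-exponential case). The order of a sum is at most the max of the orders, so ρ ≤ 6. For the lower bound: on |z|=r choose arg z so that -5z^6 is real positive; then |e^{-5z^6}| = e^{5r^6} while |e^{2z^4}| ≤ e^{2r^4} = o(e^{5r^6}). So |f| ≥ e^{5r^6}(1 − o(1)) and ρ ≥ 6. Hence ρ = max(4, 6) = 6.
Therefore ρ = 6.

Order ρ = 6.


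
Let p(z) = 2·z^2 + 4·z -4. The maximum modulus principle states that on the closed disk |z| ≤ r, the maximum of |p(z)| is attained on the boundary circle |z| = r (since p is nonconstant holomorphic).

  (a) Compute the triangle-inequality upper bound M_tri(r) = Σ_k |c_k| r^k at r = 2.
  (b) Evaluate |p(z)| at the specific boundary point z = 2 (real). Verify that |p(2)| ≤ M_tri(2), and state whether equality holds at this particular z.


Coefficients: c_0 = -4, c_1 = 4, c_2 = 2. Radius r = 2.
Part (a). Triangle bound: M_tri(r) = Σ_k |c_k| r^k
  = |-4|·2^0 + |4|·2^1 + |2|·2^2
  = 4 + 8 + 8 = 20.
This bounds M(r) := max_{|z|=r} |p(z)| from above; equality holds iff all terms c_k z^k can be made to align in phase at a single z on |z|=r.
Part (b). At z = 2 (real, on the circle |z| = r):
  p(2) = (-4)·2^0 + (4)·2^1 + (2)·2^2 = 12.
  |p(2)| = 12.
Check: |p(2)| = 12 ≤ 20 = M_tri(2). ✓ Equality does not hold at z = 2 (the coefficients have mixed signs, so the terms do not all align in phase there).

M_tri(2) = 20; |p(2)| = 12; equality at z=2: no.


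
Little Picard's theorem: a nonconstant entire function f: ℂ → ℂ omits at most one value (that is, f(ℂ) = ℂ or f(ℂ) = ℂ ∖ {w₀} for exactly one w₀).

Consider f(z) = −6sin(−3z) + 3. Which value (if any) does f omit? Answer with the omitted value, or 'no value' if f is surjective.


Little Picard bounds the complement of f(ℂ) to at most one point.
sin is entire and surjective onto ℂ: for every w ∈ ℂ, sin(ζ) = w has a solution ζ ∈ ℂ (e.g., via the complex inverse arcsin). With ζ = −3z this gives z = ζ/(-3). Then -6·sin(−3z) takes every value in -6·ℂ = ℂ, and adding 3 is a bijection of ℂ. So f is surjective and omits no value. (Note: only on the real line is sin bounded by [−1, 1].)

Omitted value: no value.


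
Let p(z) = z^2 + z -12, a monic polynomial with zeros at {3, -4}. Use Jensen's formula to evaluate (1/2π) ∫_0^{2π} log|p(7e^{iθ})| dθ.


Zeros: -4, 3; r = 7.
Inside |z| < r: -4, 3. Outside (|z| ≥ r): ∅.
p(0) = -12, so log|p(0)| = log(12) = 2.4849.
Apply Jensen: I(r) = log|p(0)| + Σ_k log(r/|z_k|), summed over zeros inside |z| < r.
  log(r/|z_k|) for z_k = 3: log(7/3) = 0.8473
  log(r/|z_k|) for z_k = -4: log(7/4) = 0.5596
Sum over inside zeros: 1.4069.
I(r) = log|p(0)| + (inside sum) = 2.4849 + 1.4069 = 3.8918.
Closed form (all zeros inside, monic): I(r) = n·log(r) = 2·log(7) = 3.8918. ✓

I(r) ≈ 3.8918.


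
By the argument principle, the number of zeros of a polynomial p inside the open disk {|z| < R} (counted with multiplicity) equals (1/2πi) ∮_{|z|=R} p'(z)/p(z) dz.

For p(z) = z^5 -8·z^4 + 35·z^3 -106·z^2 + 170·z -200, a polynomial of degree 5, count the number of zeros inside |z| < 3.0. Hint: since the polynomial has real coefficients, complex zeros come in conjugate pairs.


The zeros of p are: (1 + 2i), (1 - 2i), (1 + 3i), (1 - 3i), 4.
Their magnitudes are: 2.236, 2.236, 3.162, 3.162, 4.
Zeros with |z| < R = 3.0: (1 + 2i), (1 - 2i).
Count = 2.
By the argument principle, (1/2πi) ∮_{|z|=R} p'(z)/p(z) dz equals exactly this count.

Number of zeros inside |z| < 3.0: 2.


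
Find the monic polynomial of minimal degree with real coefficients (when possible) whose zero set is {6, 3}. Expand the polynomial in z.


The polynomial is p(z) = ∏_{α ∈ S} (z − α), where S = {6, 3}.
Expanding the product yields: p(z) = z^2 -9·z + 18.
The resulting polynomial has degree 2 and real coefficients as required.

p(z) = z^2 -9·z + 18.


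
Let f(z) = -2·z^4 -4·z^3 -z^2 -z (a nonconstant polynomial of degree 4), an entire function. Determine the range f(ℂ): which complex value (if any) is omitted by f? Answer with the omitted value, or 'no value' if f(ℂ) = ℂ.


Little Picard bounds the complement of f(ℂ) to at most one point.
For every w ∈ ℂ, the equation p(z) − w = 0 is a nonconstant polynomial in z and hence has at least one root by the fundamental theorem of algebra. So p is surjective onto ℂ, omitting no value.

Omitted value: no value.


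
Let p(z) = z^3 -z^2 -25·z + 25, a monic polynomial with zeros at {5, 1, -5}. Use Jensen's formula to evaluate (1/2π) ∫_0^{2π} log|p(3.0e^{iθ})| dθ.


Zeros: -5, 1, 5; r = 3.0.
Inside |z| < r: 1. Outside (|z| ≥ r): -5, 5.
p(0) = 25, so log|p(0)| = log(25) = 3.2189.
Apply Jensen: I(r) = log|p(0)| + Σ_k log(r/|z_k|), summed over zeros inside |z| < r.
  log(r/|z_k|) for z_k = 1: log(3.0/1) = 1.0986
  Outside zeros (-5, 5) contribute nothing to the Jensen sum.
Sum over inside zeros: 1.0986.
I(r) = log|p(0)| + (inside sum) = 3.2189 + 1.0986 = 4.3175.
Note: since some zeros are outside |z| ≤ r, the simplified n·log(r) form does NOT apply — only the inside zeros contribute.

I(r) ≈ 4.3175.


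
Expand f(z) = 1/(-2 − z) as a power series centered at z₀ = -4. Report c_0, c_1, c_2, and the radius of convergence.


Let w = z − z₀, so z = z₀ + w.
Then -2 − z = -2 − (z₀ + w) = (-2 − z₀) − w = 2 − w.
f(z) = 1/(2 − w) = (1/(2)) · 1/(1 − w/(2)) = Σ_{n≥0} w^n / (2)^(n+1).
So c_n = 1/(2)^(n+1):
  c_0 = 1/(2)^1 = 1/2.
  c_1 = 1/(2)^2 = 1/4.
  c_2 = 1/(2)^3 = 1/8.
The series is valid for |w/d| < 1, i.e. |z − z₀| < |d|.
Radius of convergence: R = |-2 − z₀| = |2| = 2 (distance from z₀ to the singularity z = -2).

c_0 = 1/2, c_1 = 1/4, c_2 = 1/8; R = 2.


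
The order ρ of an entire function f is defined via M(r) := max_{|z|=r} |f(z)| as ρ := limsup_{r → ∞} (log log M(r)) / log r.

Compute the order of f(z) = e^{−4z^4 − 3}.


|e^{−4z^4 − 3}| = e^{Re(-4·z^4) + -3} ≤ e^{4|z|^4 + -3} = e^{4r^4 + -3} on |z| = r, so ρ ≤ 4. Choosing z on |z|=r so that -4·z^4 is real positive (always possible by picking arg z appropriately) gives |f(z)| = e^{4r^4 + -3}, matching the bound. The additive constant -3 does not affect log log M(r) ~ 4·log r. Hence ρ = 4.
Therefore ρ = 4.

Order ρ = 4.


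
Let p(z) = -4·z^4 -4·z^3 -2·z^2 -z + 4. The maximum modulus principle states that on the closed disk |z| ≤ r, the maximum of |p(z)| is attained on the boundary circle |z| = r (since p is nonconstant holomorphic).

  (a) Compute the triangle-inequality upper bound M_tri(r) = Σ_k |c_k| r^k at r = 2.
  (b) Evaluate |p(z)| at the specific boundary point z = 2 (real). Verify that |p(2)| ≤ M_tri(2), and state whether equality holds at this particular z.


Coefficients: c_0 = 4, c_1 = -1, c_2 = -2, c_3 = -4, c_4 = -4. Radius r = 2.
Part (a). Triangle bound: M_tri(r) = Σ_k |c_k| r^k
  = |4|·2^0 + |-1|·2^1 + |-2|·2^2 + |-4|·2^3 + |-4|·2^4
  = 4 + 2 + 8 + 32 + 64 = 110.
This bounds M(r) := max_{|z|=r} |p(z)| from above; equality holds iff all terms c_k z^k can be made to align in phase at a single z on |z|=r.
Part (b). At z = 2 (real, on the circle |z| = r):
  p(2) = (4)·2^0 + (-1)·2^1 + (-2)·2^2 + (-4)·2^3 + (-4)·2^4 = -102.
  |p(2)| = 102.
Check: |p(2)| = 102 ≤ 110 = M_tri(2). ✓ Equality does not hold at z = 2 (the coefficients have mixed signs, so the terms do not all align in phase there).

M_tri(2) = 110; |p(2)| = 102; equality at z=2: no.


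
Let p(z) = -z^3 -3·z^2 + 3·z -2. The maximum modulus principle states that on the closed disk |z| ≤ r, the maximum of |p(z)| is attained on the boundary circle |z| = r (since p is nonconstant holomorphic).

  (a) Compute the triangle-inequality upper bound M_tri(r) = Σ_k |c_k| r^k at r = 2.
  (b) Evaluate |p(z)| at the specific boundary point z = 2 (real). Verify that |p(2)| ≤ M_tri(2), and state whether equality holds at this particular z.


Coefficients: c_0 = -2, c_1 = 3, c_2 = -3, c_3 = -1. Radius r = 2.
Part (a). Triangle bound: M_tri(r) = Σ_k |c_k| r^k
  = |-2|·2^0 + |3|·2^1 + |-3|·2^2 + |-1|·2^3
  = 2 + 6 + 12 + 8 = 28.
This bounds M(r) := max_{|z|=r} |p(z)| from above; equality holds iff all terms c_k z^k can be made to align in phase at a single z on |z|=r.
Part (b). At z = 2 (real, on the circle |z| = r):
  p(2) = (-2)·2^0 + (3)·2^1 + (-3)·2^2 + (-1)·2^3 = -16.
  |p(2)| = 16.
Check: |p(2)| = 16 ≤ 28 = M_tri(2). ✓ Equality does not hold at z = 2 (the coefficients have mixed signs, so the terms do not all align in phase there).

M_tri(2) = 28; |p(2)| = 16; equality at z=2: no.


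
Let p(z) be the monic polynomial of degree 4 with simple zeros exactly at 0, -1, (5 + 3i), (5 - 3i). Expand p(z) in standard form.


The polynomial is p(z) = ∏_{α ∈ S} (z − α), where S = {0, -1, (5 + 3i), (5 - 3i)}.
Expanding the product yields: p(z) = z^4 -9·z^3 + 24·z^2 + 34·z.
Note conjugate pairs combine to real quadratics: (z − (5+3i))(z − (5−3i)) = z² − 10z + 34.
The resulting polynomial has degree 4 and real coefficients as required.

p(z) = z^4 -9·z^3 + 24·z^2 + 34·z.


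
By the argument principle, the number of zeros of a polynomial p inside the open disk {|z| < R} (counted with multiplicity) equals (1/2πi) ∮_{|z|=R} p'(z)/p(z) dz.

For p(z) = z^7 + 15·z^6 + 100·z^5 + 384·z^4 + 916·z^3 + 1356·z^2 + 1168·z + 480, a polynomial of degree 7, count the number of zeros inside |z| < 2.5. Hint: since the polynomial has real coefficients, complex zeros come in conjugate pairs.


The zeros of p are: (-3 + 1i), (-3 - 1i), (-2 + 2i), (-2 - 2i), (-1 + 1i), (-1 - 1i), -3.
Their magnitudes are: 3.162, 3.162, 2.828, 2.828, 1.414, 1.414, 3.
Zeros with |z| < R = 2.5: (-1 + 1i), (-1 - 1i).
Count = 2.
By the argument principle, (1/2πi) ∮_{|z|=R} p'(z)/p(z) dz equals exactly this count.

Number of zeros inside |z| < 2.5: 2.


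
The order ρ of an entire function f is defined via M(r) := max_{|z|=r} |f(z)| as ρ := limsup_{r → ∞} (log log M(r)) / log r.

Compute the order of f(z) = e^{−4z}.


|e^{−4z}| = e^{Re(-4·z) + 0} ≤ e^{4|z|^1 + 0} = e^{4r^1 + 0} on |z| = r, so ρ ≤ 1. Choosing z on |z|=r so that -4·z is real positive (always possible by picking arg z appropriately) gives |f(z)| = e^{4r^1 + 0}, matching the bound. The additive constant 0 does not affect log log M(r) ~ 1·log r. Hence ρ = 1.
Therefore ρ = 1.

Order ρ = 1.


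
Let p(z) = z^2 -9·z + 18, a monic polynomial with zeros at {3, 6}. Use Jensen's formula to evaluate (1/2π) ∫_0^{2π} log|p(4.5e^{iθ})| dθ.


Zeros: 3, 6; r = 4.5.
Inside |z| < r: 3. Outside (|z| ≥ r): 6.
p(0) = 18, so log|p(0)| = log(18) = 2.8904.
Apply Jensen: I(r) = log|p(0)| + Σ_k log(r/|z_k|), summed over zeros inside |z| < r.
  log(r/|z_k|) for z_k = 3: log(4.5/3) = 0.4055
  Outside zeros (6) contribute nothing to the Jensen sum.
Sum over inside zeros: 0.4055.
I(r) = log|p(0)| + (inside sum) = 2.8904 + 0.4055 = 3.2958.
Note: since some zeros are outside |z| ≤ r, the simplified n·log(r) form does NOT apply — only the inside zeros contribute.

I(r) ≈ 3.2958.


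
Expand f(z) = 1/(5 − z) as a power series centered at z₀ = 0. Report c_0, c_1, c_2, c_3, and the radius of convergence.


Let w = z − z₀, so z = z₀ + w.
Then 5 − z = 5 − (z₀ + w) = (5 − z₀) − w = 5 − w.
f(z) = 1/(5 − w) = (1/(5)) · 1/(1 − w/(5)) = Σ_{n≥0} w^n / (5)^(n+1).
So c_n = 1/(5)^(n+1):
  c_0 = 1/(5)^1 = 1/5.
  c_1 = 1/(5)^2 = 1/25.
  c_2 = 1/(5)^3 = 1/125.
  c_3 = 1/(5)^4 = 1/625.
The series is valid for |w/d| < 1, i.e. |z − z₀| < |d|.
Radius of convergence: R = |5 − z₀| = |5| = 5 (distance from z₀ to the singularity z = 5).

c_0 = 1/5, c_1 = 1/25, c_2 = 1/125, c_3 = 1/625; R = 5.


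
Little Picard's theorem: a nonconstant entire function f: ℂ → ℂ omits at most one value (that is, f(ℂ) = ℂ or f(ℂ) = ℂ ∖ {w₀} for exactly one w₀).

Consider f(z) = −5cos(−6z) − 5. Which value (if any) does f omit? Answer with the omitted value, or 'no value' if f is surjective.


Little Picard bounds the complement of f(ℂ) to at most one point.
cos is entire and surjective onto ℂ: for every w ∈ ℂ, cos(ζ) = w has a solution ζ ∈ ℂ (e.g., via the complex inverse arccos). With ζ = −6z this gives z = ζ/(-6). Then -5·cos(−6z) takes every value in -5·ℂ = ℂ, and adding -5 is a bijection of ℂ. So f is surjective and omits no value. (Note: only on the real line is cos bounded by [−1, 1].)

Omitted value: no value.


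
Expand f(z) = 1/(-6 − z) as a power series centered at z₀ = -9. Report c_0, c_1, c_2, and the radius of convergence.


Let w = z − z₀, so z = z₀ + w.
Then -6 − z = -6 − (z₀ + w) = (-6 − z₀) − w = 3 − w.
f(z) = 1/(3 − w) = (1/(3)) · 1/(1 − w/(3)) = Σ_{n≥0} w^n / (3)^(n+1).
So c_n = 1/(3)^(n+1):
  c_0 = 1/(3)^1 = 1/3.
  c_1 = 1/(3)^2 = 1/9.
  c_2 = 1/(3)^3 = 1/27.
The series is valid for |w/d| < 1, i.e. |z − z₀| < |d|.
Radius of convergence: R = |-6 − z₀| = |3| = 3 (distance from z₀ to the singularity z = -6).

c_0 = 1/3, c_1 = 1/9, c_2 = 1/27; R = 3.


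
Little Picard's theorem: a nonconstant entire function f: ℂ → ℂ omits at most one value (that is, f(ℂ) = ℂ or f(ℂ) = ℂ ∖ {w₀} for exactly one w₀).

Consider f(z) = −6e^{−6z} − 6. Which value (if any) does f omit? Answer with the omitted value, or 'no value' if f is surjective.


Little Picard bounds the complement of f(ℂ) to at most one point.
e^{−6z} is never zero on ℂ, so -6·e^{−6z} takes every value in ℂ ∖ {0}. Adding -6 shifts the range to ℂ ∖ {-6}. Thus f omits exactly the value -6.

Omitted value: -6.


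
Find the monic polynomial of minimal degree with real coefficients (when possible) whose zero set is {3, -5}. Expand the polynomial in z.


The polynomial is p(z) = ∏_{α ∈ S} (z − α), where S = {3, -5}.
Expanding the product yields: p(z) = z^2 + 2·z -15.
The resulting polynomial has degree 2 and real coefficients as required.

p(z) = z^2 + 2·z -15.


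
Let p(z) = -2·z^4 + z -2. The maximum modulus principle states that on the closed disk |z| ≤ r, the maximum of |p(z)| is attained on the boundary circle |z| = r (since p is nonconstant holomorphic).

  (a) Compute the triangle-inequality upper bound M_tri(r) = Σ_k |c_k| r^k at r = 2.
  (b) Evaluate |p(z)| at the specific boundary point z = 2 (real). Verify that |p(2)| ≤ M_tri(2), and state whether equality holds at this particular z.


Coefficients: c_0 = -2, c_1 = 1, c_2 = 0, c_3 = 0, c_4 = -2. Radius r = 2.
Part (a). Triangle bound: M_tri(r) = Σ_k |c_k| r^k
  = |-2|·2^0 + |1|·2^1 + |0|·2^2 + |0|·2^3 + |-2|·2^4
  = 2 + 2 + 0 + 0 + 32 = 36.
This bounds M(r) := max_{|z|=r} |p(z)| from above; equality holds iff all terms c_k z^k can be made to align in phase at a single z on |z|=r.
Part (b). At z = 2 (real, on the circle |z| = r):
  p(2) = (-2)·2^0 + (1)·2^1 + (0)·2^2 + (0)·2^3 + (-2)·2^4 = -32.
  |p(2)| = 32.
Check: |p(2)| = 32 ≤ 36 = M_tri(2). ✓ Equality does not hold at z = 2 (the coefficients have mixed signs, so the terms do not all align in phase there).

M_tri(2) = 36; |p(2)| = 32; equality at z=2: no.


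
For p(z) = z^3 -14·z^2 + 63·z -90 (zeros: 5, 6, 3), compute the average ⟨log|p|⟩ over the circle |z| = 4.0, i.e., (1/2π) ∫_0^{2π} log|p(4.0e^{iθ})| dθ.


Zeros: 3, 5, 6; r = 4.0.
Inside |z| < r: 3. Outside (|z| ≥ r): 5, 6.
p(0) = -90, so log|p(0)| = log(90) = 4.4998.
Apply Jensen: I(r) = log|p(0)| + Σ_k log(r/|z_k|), summed over zeros inside |z| < r.
  log(r/|z_k|) for z_k = 3: log(4.0/3) = 0.2877
  Outside zeros (5, 6) contribute nothing to the Jensen sum.
Sum over inside zeros: 0.2877.
I(r) = log|p(0)| + (inside sum) = 4.4998 + 0.2877 = 4.7875.
Note: since some zeros are outside |z| ≤ r, the simplified n·log(r) form does NOT apply — only the inside zeros contribute.

I(r) ≈ 4.7875.


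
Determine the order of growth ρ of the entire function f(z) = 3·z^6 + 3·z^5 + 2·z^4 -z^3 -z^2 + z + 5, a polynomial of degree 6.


|f(z)| ≤ Σ|c_k|·r^k = O(r^6) as r → ∞. Polynomial growth is O(e^{r^ε}) for every ε > 0 (since r^6/e^{r^ε} → 0), so ρ ≤ ε for all ε > 0, i.e. ρ = 0. Every nonconstant polynomial has order 0.
Therefore ρ = 0.

Order ρ = 0.


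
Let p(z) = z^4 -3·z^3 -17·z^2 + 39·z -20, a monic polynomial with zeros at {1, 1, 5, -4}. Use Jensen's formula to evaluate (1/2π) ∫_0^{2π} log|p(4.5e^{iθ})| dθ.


Zeros: -4, 1, 1, 5; r = 4.5.
Inside |z| < r: -4, 1, 1. Outside (|z| ≥ r): 5.
p(0) = -20, so log|p(0)| = log(20) = 2.9957.
Apply Jensen: I(r) = log|p(0)| + Σ_k log(r/|z_k|), summed over zeros inside |z| < r.
  log(r/|z_k|) for z_k = 1: log(4.5/1) = 1.5041
  log(r/|z_k|) for z_k = 1: log(4.5/1) = 1.5041
  log(r/|z_k|) for z_k = -4: log(4.5/4) = 0.1178
  Outside zeros (5) contribute nothing to the Jensen sum.
Sum over inside zeros: 3.1259.
I(r) = log|p(0)| + (inside sum) = 2.9957 + 3.1259 = 6.1217.
Note: since some zeros are outside |z| ≤ r, the simplified n·log(r) form does NOT apply — only the inside zeros contribute.

I(r) ≈ 6.1217.


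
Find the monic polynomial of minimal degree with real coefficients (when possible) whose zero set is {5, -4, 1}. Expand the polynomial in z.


The polynomial is p(z) = ∏_{α ∈ S} (z − α), where S = {5, -4, 1}.
Expanding the product yields: p(z) = z^3 -2·z^2 -19·z + 20.
The resulting polynomial has degree 3 and real coefficients as required.

p(z) = z^3 -2·z^2 -19·z + 20.


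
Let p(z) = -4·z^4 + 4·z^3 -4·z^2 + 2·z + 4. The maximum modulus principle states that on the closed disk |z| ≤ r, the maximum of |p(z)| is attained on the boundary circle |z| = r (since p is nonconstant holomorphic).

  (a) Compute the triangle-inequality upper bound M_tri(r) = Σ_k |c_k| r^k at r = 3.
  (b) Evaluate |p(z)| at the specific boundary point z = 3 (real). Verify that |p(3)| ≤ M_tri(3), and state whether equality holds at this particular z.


Coefficients: c_0 = 4, c_1 = 2, c_2 = -4, c_3 = 4, c_4 = -4. Radius r = 3.
Part (a). Triangle bound: M_tri(r) = Σ_k |c_k| r^k
  = |4|·3^0 + |2|·3^1 + |-4|·3^2 + |4|·3^3 + |-4|·3^4
  = 4 + 6 + 36 + 108 + 324 = 478.
This bounds M(r) := max_{|z|=r} |p(z)| from above; equality holds iff all terms c_k z^k can be made to align in phase at a single z on |z|=r.
Part (b). At z = 3 (real, on the circle |z| = r):
  p(3) = (4)·3^0 + (2)·3^1 + (-4)·3^2 + (4)·3^3 + (-4)·3^4 = -242.
  |p(3)| = 242.
Check: |p(3)| = 242 ≤ 478 = M_tri(3). ✓ Equality does not hold at z = 3 (the coefficients have mixed signs, so the terms do not all align in phase there).

M_tri(3) = 478; |p(3)| = 242; equality at z=3: no.


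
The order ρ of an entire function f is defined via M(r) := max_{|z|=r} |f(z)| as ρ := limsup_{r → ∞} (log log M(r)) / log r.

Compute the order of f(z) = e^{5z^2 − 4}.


|e^{5z^2 − 4}| = e^{Re(5·z^2) + -4} ≤ e^{5|z|^2 + -4} = e^{5r^2 + -4} on |z| = r, so ρ ≤ 2. Choosing z on |z|=r so that 5·z^2 is real positive (always possible by picking arg z appropriately) gives |f(z)| = e^{5r^2 + -4}, matching the bound. The additive constant -4 does not affect log log M(r) ~ 2·log r. Hence ρ = 2.
Therefore ρ = 2.

Order ρ = 2.


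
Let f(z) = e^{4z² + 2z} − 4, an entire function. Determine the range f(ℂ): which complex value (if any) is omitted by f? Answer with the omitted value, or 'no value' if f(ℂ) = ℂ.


Little Picard bounds the complement of f(ℂ) to at most one point.
The exponent g(z) = 4z² + 2z is a nonconstant polynomial, hence surjective onto ℂ. So e^{g(z)} takes every value in {e^w : w ∈ ℂ} = ℂ ∖ {0}. Adding -4 shifts the range to ℂ ∖ {-4}. f omits exactly -4.

Omitted value: -4.


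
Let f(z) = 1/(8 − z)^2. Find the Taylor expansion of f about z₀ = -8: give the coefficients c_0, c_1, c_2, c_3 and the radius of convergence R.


Let w = z − z₀, so z = z₀ + w.
Then 8 − z = 8 − (z₀ + w) = (8 − z₀) − w = 16 − w.
f(z) = 1/(16 − w)^2 = (1/(16)^2) · (1 − w/(16))^{−2}.
By the binomial series (1−u)^{−2} = Σ_{n≥0} C(n+1, 1) u^n for |u|<1, with u = w/(16):
  c_n = C(n+1, 1) / (16)^(n+2).
  c_0 = 1/(16)^2 = 1/256.
  c_1 = 2/(16)^3 = 1/2048.
  c_2 = 3/(16)^4 = 3/65536.
  c_3 = 4/(16)^5 = 1/262144.
The series is valid for |w/d| < 1, i.e. |z − z₀| < |d|.
Radius of convergence: R = |8 − z₀| = |16| = 16 (distance from z₀ to the singularity z = 8).

c_0 = 1/256, c_1 = 1/2048, c_2 = 3/65536, c_3 = 1/262144; R = 16.


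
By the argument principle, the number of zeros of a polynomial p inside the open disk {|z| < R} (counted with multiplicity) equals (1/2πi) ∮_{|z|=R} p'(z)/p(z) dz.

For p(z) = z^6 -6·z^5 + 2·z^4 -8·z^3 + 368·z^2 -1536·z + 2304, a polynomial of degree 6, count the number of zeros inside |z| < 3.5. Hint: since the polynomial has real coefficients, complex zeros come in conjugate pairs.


The zeros of p are: 4, (2 + 2i), (2 - 2i), (-3 + 3i), (-3 - 3i), 4.
Their magnitudes are: 4, 2.828, 2.828, 4.243, 4.243, 4.
Zeros with |z| < R = 3.5: (2 + 2i), (2 - 2i).
Count = 2.
By the argument principle, (1/2πi) ∮_{|z|=R} p'(z)/p(z) dz equals exactly this count.

Number of zeros inside |z| < 3.5: 2.


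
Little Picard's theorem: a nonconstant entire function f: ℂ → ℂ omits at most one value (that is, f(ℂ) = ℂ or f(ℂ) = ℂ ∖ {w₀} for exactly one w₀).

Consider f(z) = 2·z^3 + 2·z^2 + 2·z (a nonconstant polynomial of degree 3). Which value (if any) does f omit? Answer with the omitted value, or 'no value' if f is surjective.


Little Picard bounds the complement of f(ℂ) to at most one point.
For every w ∈ ℂ, the equation p(z) − w = 0 is a nonconstant polynomial in z and hence has at least one root by the fundamental theorem of algebra. So p is surjective onto ℂ, omitting no value.

Omitted value: no value.


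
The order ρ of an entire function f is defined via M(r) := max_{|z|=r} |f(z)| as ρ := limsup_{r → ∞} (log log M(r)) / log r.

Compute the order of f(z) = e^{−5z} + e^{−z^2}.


Each summand is entire of order 1 and 2 respectively (as in the single-exponential case). The order of a sum is at most the max of the orders, so ρ ≤ 2. For the lower bound: on |z|=r choose arg z so that -1z^2 is real positive; then |e^{-1z^2}| = e^{1r^2} while |e^{-5z}| ≤ e^{5r^1} = o(e^{1r^2}). So |f| ≥ e^{1r^2}(1 − o(1)) and ρ ≥ 2. Hence ρ = max(1, 2) = 2.
Therefore ρ = 2.

Order ρ = 2.


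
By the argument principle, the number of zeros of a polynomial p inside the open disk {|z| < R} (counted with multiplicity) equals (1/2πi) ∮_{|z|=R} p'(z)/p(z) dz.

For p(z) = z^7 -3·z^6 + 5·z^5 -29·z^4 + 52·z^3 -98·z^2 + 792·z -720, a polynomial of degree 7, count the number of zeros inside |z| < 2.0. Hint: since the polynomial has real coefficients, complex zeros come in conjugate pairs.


The zeros of p are: 1, (-2 + 2i), (-2 - 2i), (3 + 1i), (3 - 1i), (0 + 3i), (0 - 3i).
Their magnitudes are: 1, 2.828, 2.828, 3.162, 3.162, 3, 3.
Zeros with |z| < R = 2.0: 1.
Count = 1.
By the argument principle, (1/2πi) ∮_{|z|=R} p'(z)/p(z) dz equals exactly this count.

Number of zeros inside |z| < 2.0: 1.


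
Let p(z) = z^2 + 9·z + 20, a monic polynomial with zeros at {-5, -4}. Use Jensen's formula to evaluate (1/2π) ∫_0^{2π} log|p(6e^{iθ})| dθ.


Zeros: -5, -4; r = 6.
Inside |z| < r: -5, -4. Outside (|z| ≥ r): ∅.
p(0) = 20, so log|p(0)| = log(20) = 2.9957.
Apply Jensen: I(r) = log|p(0)| + Σ_k log(r/|z_k|), summed over zeros inside |z| < r.
  log(r/|z_k|) for z_k = -5: log(6/5) = 0.1823
  log(r/|z_k|) for z_k = -4: log(6/4) = 0.4055
Sum over inside zeros: 0.5878.
I(r) = log|p(0)| + (inside sum) = 2.9957 + 0.5878 = 3.5835.
Closed form (all zeros inside, monic): I(r) = n·log(r) = 2·log(6) = 3.5835. ✓

I(r) ≈ 3.5835.


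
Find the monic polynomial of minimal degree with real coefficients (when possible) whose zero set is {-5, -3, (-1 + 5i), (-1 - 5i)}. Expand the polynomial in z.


The polynomial is p(z) = ∏_{α ∈ S} (z − α), where S = {-5, -3, (-1 + 5i), (-1 - 5i)}.
Expanding the product yields: p(z) = z^4 + 10·z^3 + 57·z^2 + 238·z + 390.
Note conjugate pairs combine to real quadratics: (z − (-1+5i))(z − (-1−5i)) = z² + 2z + 26.
The resulting polynomial has degree 4 and real coefficients as required.

p(z) = z^4 + 10·z^3 + 57·z^2 + 238·z + 390.


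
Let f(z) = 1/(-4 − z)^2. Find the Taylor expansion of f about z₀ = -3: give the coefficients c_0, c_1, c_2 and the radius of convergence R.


Let w = z − z₀, so z = z₀ + w.
Then -4 − z = -4 − (z₀ + w) = (-4 − z₀) − w = -1 − w.
f(z) = 1/(-1 − w)^2 = (1/(-1)^2) · (1 − w/(-1))^{−2}.
By the binomial series (1−u)^{−2} = Σ_{n≥0} C(n+1, 1) u^n for |u|<1, with u = w/(-1):
  c_n = C(n+1, 1) / (-1)^(n+2).
  c_0 = 1/(-1)^2 = 1.
  c_1 = 2/(-1)^3 = -2.
  c_2 = 3/(-1)^4 = 3.
The series is valid for |w/d| < 1, i.e. |z − z₀| < |d|.
Radius of convergence: R = |-4 − z₀| = |-1| = 1 (distance from z₀ to the singularity z = -4).

c_0 = 1, c_1 = -2, c_2 = 3; R = 1.


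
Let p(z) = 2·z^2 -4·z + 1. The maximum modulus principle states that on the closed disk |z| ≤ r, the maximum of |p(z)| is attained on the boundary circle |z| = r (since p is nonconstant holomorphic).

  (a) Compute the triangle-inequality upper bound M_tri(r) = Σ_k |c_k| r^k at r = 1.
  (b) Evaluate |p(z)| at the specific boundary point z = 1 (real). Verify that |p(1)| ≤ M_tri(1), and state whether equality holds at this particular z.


Coefficients: c_0 = 1, c_1 = -4, c_2 = 2. Radius r = 1.
Part (a). Triangle bound: M_tri(r) = Σ_k |c_k| r^k
  = |1|·1^0 + |-4|·1^1 + |2|·1^2
  = 1 + 4 + 2 = 7.
This bounds M(r) := max_{|z|=r} |p(z)| from above; equality holds iff all terms c_k z^k can be made to align in phase at a single z on |z|=r.
Part (b). At z = 1 (real, on the circle |z| = r):
  p(1) = (1)·1^0 + (-4)·1^1 + (2)·1^2 = -1.
  |p(1)| = 1.
Check: |p(1)| = 1 ≤ 7 = M_tri(1). ✓ Equality does not hold at z = 1 (the coefficients have mixed signs, so the terms do not all align in phase there).

M_tri(1) = 7; |p(1)| = 1; equality at z=1: no.


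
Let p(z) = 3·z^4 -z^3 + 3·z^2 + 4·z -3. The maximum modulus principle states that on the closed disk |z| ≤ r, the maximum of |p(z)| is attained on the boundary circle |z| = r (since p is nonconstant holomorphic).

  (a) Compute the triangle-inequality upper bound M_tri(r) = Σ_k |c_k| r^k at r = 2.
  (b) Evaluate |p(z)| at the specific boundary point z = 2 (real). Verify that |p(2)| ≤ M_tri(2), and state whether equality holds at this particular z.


Coefficients: c_0 = -3, c_1 = 4, c_2 = 3, c_3 = -1, c_4 = 3. Radius r = 2.
Part (a). Triangle bound: M_tri(r) = Σ_k |c_k| r^k
  = |-3|·2^0 + |4|·2^1 + |3|·2^2 + |-1|·2^3 + |3|·2^4
  = 3 + 8 + 12 + 8 + 48 = 79.
This bounds M(r) := max_{|z|=r} |p(z)| from above; equality holds iff all terms c_k z^k can be made to align in phase at a single z on |z|=r.
Part (b). At z = 2 (real, on the circle |z| = r):
  p(2) = (-3)·2^0 + (4)·2^1 + (3)·2^2 + (-1)·2^3 + (3)·2^4 = 57.
  |p(2)| = 57.
Check: |p(2)| = 57 ≤ 79 = M_tri(2). ✓ Equality does not hold at z = 2 (the coefficients have mixed signs, so the terms do not all align in phase there).

M_tri(2) = 79; |p(2)| = 57; equality at z=2: no.


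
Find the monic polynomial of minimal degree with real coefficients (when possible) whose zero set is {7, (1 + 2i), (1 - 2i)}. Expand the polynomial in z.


The polynomial is p(z) = ∏_{α ∈ S} (z − α), where S = {7, (1 + 2i), (1 - 2i)}.
Expanding the product yields: p(z) = z^3 -9·z^2 + 19·z -35.
Note conjugate pairs combine to real quadratics: (z − (1+2i))(z − (1−2i)) = z² − 2z + 5.
The resulting polynomial has degree 3 and real coefficients as required.

p(z) = z^3 -9·z^2 + 19·z -35.


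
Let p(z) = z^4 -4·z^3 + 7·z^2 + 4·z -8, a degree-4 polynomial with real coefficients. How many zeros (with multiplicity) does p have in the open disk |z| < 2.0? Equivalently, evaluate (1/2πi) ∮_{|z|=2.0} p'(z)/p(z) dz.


The zeros of p are: 1, -1, (2 + 2i), (2 - 2i).
Their magnitudes are: 1, 1, 2.828, 2.828.
Zeros with |z| < R = 2.0: 1, -1.
Count = 2.
By the argument principle, (1/2πi) ∮_{|z|=R} p'(z)/p(z) dz equals exactly this count.

Number of zeros inside |z| < 2.0: 2.


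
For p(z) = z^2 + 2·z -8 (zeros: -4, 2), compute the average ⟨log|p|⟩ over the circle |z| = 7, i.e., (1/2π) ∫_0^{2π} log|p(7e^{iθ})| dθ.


Zeros: -4, 2; r = 7.
Inside |z| < r: -4, 2. Outside (|z| ≥ r): ∅.
p(0) = -8, so log|p(0)| = log(8) = 2.0794.
Apply Jensen: I(r) = log|p(0)| + Σ_k log(r/|z_k|), summed over zeros inside |z| < r.
  log(r/|z_k|) for z_k = -4: log(7/4) = 0.5596
  log(r/|z_k|) for z_k = 2: log(7/2) = 1.2528
Sum over inside zeros: 1.8124.
I(r) = log|p(0)| + (inside sum) = 2.0794 + 1.8124 = 3.8918.
Closed form (all zeros inside, monic): I(r) = n·log(r) = 2·log(7) = 3.8918. ✓

I(r) ≈ 3.8918.


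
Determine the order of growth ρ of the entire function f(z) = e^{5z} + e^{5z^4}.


Each summand is entire of order 1 and 4 respectively (as in the single-exponential case). The order of a sum is at most the max of the orders, so ρ ≤ 4. For the lower bound: on |z|=r choose arg z so that 5z^4 is real positive; then |e^{5z^4}| = e^{5r^4} while |e^{5z}| ≤ e^{5r^1} = o(e^{5r^4}). So |f| ≥ e^{5r^4}(1 − o(1)) and ρ ≥ 4. Hence ρ = max(1, 4) = 4.
Therefore ρ = 4.

Order ρ = 4.


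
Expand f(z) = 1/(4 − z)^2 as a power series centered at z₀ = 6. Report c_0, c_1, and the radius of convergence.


Let w = z − z₀, so z = z₀ + w.
Then 4 − z = 4 − (z₀ + w) = (4 − z₀) − w = -2 − w.
f(z) = 1/(-2 − w)^2 = (1/(-2)^2) · (1 − w/(-2))^{−2}.
By the binomial series (1−u)^{−2} = Σ_{n≥0} C(n+1, 1) u^n for |u|<1, with u = w/(-2):
  c_n = C(n+1, 1) / (-2)^(n+2).
  c_0 = 1/(-2)^2 = 1/4.
  c_1 = 2/(-2)^3 = -1/4.
The series is valid for |w/d| < 1, i.e. |z − z₀| < |d|.
Radius of convergence: R = |4 − z₀| = |-2| = 2 (distance from z₀ to the singularity z = 4).

c_0 = 1/4, c_1 = -1/4; R = 2.


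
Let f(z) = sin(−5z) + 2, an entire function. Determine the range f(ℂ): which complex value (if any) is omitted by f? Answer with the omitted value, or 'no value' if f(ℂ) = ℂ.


Little Picard bounds the complement of f(ℂ) to at most one point.
sin is entire and surjective onto ℂ: for every w ∈ ℂ, sin(ζ) = w has a solution ζ ∈ ℂ (e.g., via the complex inverse arcsin). With ζ = −5z this gives z = ζ/(-5). Then 1·sin(−5z) takes every value in 1·ℂ = ℂ, and adding 2 is a bijection of ℂ. So f is surjective and omits no value. (Note: only on the real line is sin bounded by [−1, 1].)

Omitted value: no value.


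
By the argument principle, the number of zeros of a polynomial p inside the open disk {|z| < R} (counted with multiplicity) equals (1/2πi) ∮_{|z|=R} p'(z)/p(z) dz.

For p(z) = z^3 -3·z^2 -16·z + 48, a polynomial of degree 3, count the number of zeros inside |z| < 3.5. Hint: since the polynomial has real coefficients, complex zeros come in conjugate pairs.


The zeros of p are: 3, 4, -4.
Their magnitudes are: 3, 4, 4.
Zeros with |z| < R = 3.5: 3.
Count = 1.
By the argument principle, (1/2πi) ∮_{|z|=R} p'(z)/p(z) dz equals exactly this count.

Number of zeros inside |z| < 3.5: 1.


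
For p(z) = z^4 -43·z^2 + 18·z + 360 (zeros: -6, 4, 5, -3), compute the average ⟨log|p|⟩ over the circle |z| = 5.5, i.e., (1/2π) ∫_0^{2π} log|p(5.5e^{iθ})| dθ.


Zeros: -6, -3, 4, 5; r = 5.5.
Inside |z| < r: -3, 4, 5. Outside (|z| ≥ r): -6.
p(0) = 360, so log|p(0)| = log(360) = 5.8861.
Apply Jensen: I(r) = log|p(0)| + Σ_k log(r/|z_k|), summed over zeros inside |z| < r.
  log(r/|z_k|) for z_k = 4: log(5.5/4) = 0.3185
  log(r/|z_k|) for z_k = 5: log(5.5/5) = 0.0953
  log(r/|z_k|) for z_k = -3: log(5.5/3) = 0.6061
  Outside zeros (-6) contribute nothing to the Jensen sum.
Sum over inside zeros: 1.0199.
I(r) = log|p(0)| + (inside sum) = 5.8861 + 1.0199 = 6.9060.
Note: since some zeros are outside |z| ≤ r, the simplified n·log(r) form does NOT apply — only the inside zeros contribute.

I(r) ≈ 6.9060.


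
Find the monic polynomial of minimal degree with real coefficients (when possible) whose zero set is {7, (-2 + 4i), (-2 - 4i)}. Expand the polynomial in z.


The polynomial is p(z) = ∏_{α ∈ S} (z − α), where S = {7, (-2 + 4i), (-2 - 4i)}.
Expanding the product yields: p(z) = z^3 -3·z^2 -8·z -140.
Note conjugate pairs combine to real quadratics: (z − (-2+4i))(z − (-2−4i)) = z² + 4z + 20.
The resulting polynomial has degree 3 and real coefficients as required.

p(z) = z^3 -3·z^2 -8·z -140.


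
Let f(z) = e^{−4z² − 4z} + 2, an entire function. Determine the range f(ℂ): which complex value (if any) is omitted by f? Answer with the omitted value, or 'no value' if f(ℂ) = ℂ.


Little Picard bounds the complement of f(ℂ) to at most one point.
The exponent g(z) = −4z² − 4z is a nonconstant polynomial, hence surjective onto ℂ. So e^{g(z)} takes every value in {e^w : w ∈ ℂ} = ℂ ∖ {0}. Adding 2 shifts the range to ℂ ∖ {2}. f omits exactly 2.

Omitted value: 2.


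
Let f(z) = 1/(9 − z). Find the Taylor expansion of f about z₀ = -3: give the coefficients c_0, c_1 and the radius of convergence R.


Let w = z − z₀, so z = z₀ + w.
Then 9 − z = 9 − (z₀ + w) = (9 − z₀) − w = 12 − w.
f(z) = 1/(12 − w) = (1/(12)) · 1/(1 − w/(12)) = Σ_{n≥0} w^n / (12)^(n+1).
So c_n = 1/(12)^(n+1):
  c_0 = 1/(12)^1 = 1/12.
  c_1 = 1/(12)^2 = 1/144.
The series is valid for |w/d| < 1, i.e. |z − z₀| < |d|.
Radius of convergence: R = |9 − z₀| = |12| = 12 (distance from z₀ to the singularity z = 9).

c_0 = 1/12, c_1 = 1/144; R = 12.


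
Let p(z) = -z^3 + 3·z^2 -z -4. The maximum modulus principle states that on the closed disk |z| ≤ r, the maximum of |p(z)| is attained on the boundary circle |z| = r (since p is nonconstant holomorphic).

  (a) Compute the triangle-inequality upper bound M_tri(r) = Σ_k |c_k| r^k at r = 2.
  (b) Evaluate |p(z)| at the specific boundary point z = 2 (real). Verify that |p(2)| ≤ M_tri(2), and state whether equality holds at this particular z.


Coefficients: c_0 = -4, c_1 = -1, c_2 = 3, c_3 = -1. Radius r = 2.
Part (a). Triangle bound: M_tri(r) = Σ_k |c_k| r^k
  = |-4|·2^0 + |-1|·2^1 + |3|·2^2 + |-1|·2^3
  = 4 + 2 + 12 + 8 = 26.
This bounds M(r) := max_{|z|=r} |p(z)| from above; equality holds iff all terms c_k z^k can be made to align in phase at a single z on |z|=r.
Part (b). At z = 2 (real, on the circle |z| = r):
  p(2) = (-4)·2^0 + (-1)·2^1 + (3)·2^2 + (-1)·2^3 = -2.
  |p(2)| = 2.
Check: |p(2)| = 2 ≤ 26 = M_tri(2). ✓ Equality does not hold at z = 2 (the coefficients have mixed signs, so the terms do not all align in phase there).

M_tri(2) = 26; |p(2)| = 2; equality at z=2: no.


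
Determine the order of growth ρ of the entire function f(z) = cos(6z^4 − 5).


Write cos(w) = (e^{iw} ± e^{−iw})/(2 or 2i), so |cos(w)| ≤ e^{|w|}. With w = 6z^4 − 5, |w| ≤ 6r^4 + 5 on |z|=r, giving M(r) ≤ e^{6r^4 + 5} and ρ ≤ 4. For the lower bound, choose z on |z|=r with 6z^4 purely imaginary of modulus 6r^4; then |cos(6z^4 − 5)| grows like e^{6r^4}/2, so ρ ≥ 4. Hence ρ = 4.
Therefore ρ = 4.

Order ρ = 4.


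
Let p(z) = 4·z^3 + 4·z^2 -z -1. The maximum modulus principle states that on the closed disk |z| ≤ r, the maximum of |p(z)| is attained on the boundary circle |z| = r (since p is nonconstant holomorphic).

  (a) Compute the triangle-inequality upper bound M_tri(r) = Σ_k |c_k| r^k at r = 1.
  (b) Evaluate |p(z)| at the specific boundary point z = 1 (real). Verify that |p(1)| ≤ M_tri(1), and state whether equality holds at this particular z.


Coefficients: c_0 = -1, c_1 = -1, c_2 = 4, c_3 = 4. Radius r = 1.
Part (a). Triangle bound: M_tri(r) = Σ_k |c_k| r^k
  = |-1|·1^0 + |-1|·1^1 + |4|·1^2 + |4|·1^3
  = 1 + 1 + 4 + 4 = 10.
This bounds M(r) := max_{|z|=r} |p(z)| from above; equality holds iff all terms c_k z^k can be made to align in phase at a single z on |z|=r.
Part (b). At z = 1 (real, on the circle |z| = r):
  p(1) = (-1)·1^0 + (-1)·1^1 + (4)·1^2 + (4)·1^3 = 6.
  |p(1)| = 6.
Check: |p(1)| = 6 ≤ 10 = M_tri(1). ✓ Equality does not hold at z = 1 (the coefficients have mixed signs, so the terms do not all align in phase there).

M_tri(1) = 10; |p(1)| = 6; equality at z=1: no.


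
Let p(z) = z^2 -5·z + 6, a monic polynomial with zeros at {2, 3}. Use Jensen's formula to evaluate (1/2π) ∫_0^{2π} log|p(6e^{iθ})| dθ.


Zeros: 2, 3; r = 6.
Inside |z| < r: 2, 3. Outside (|z| ≥ r): ∅.
p(0) = 6, so log|p(0)| = log(6) = 1.7918.
Apply Jensen: I(r) = log|p(0)| + Σ_k log(r/|z_k|), summed over zeros inside |z| < r.
  log(r/|z_k|) for z_k = 2: log(6/2) = 1.0986
  log(r/|z_k|) for z_k = 3: log(6/3) = 0.6931
Sum over inside zeros: 1.7918.
I(r) = log|p(0)| + (inside sum) = 1.7918 + 1.7918 = 3.5835.
Closed form (all zeros inside, monic): I(r) = n·log(r) = 2·log(6) = 3.5835. ✓

I(r) ≈ 3.5835.


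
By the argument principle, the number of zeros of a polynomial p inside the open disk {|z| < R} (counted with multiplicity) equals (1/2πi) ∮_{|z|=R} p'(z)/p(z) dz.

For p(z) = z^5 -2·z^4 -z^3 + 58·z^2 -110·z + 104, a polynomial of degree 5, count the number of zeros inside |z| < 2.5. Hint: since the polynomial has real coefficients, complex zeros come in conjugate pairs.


The zeros of p are: -4, (1 + 1i), (1 - 1i), (2 + 3i), (2 - 3i).
Their magnitudes are: 4, 1.414, 1.414, 3.606, 3.606.
Zeros with |z| < R = 2.5: (1 + 1i), (1 - 1i).
Count = 2.
By the argument principle, (1/2πi) ∮_{|z|=R} p'(z)/p(z) dz equals exactly this count.

Number of zeros inside |z| < 2.5: 2.


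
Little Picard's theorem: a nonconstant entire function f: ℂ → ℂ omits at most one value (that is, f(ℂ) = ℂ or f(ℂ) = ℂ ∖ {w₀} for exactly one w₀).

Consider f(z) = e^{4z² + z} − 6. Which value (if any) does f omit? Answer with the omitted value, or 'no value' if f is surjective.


Little Picard bounds the complement of f(ℂ) to at most one point.
The exponent g(z) = 4z² + z is a nonconstant polynomial, hence surjective onto ℂ. So e^{g(z)} takes every value in {e^w : w ∈ ℂ} = ℂ ∖ {0}. Adding -6 shifts the range to ℂ ∖ {-6}. f omits exactly -6.

Omitted value: -6.


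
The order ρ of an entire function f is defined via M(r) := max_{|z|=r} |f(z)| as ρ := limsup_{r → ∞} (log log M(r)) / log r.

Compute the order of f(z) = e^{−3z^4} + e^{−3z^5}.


Each summand is entire of order 4 and 5 respectively (as in the single-exponential case). The order of a sum is at most the max of the orders, so ρ ≤ 5. For the lower bound: on |z|=r choose arg z so that -3z^5 is real positive; then |e^{-3z^5}| = e^{3r^5} while |e^{-3z^4}| ≤ e^{3r^4} = o(e^{3r^5}). So |f| ≥ e^{3r^5}(1 − o(1)) and ρ ≥ 5. Hence ρ = max(4, 5) = 5.
Therefore ρ = 5.

Order ρ = 5.


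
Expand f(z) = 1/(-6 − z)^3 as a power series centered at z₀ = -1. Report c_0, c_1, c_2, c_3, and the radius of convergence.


Let w = z − z₀, so z = z₀ + w.
Then -6 − z = -6 − (z₀ + w) = (-6 − z₀) − w = -5 − w.
f(z) = 1/(-5 − w)^3 = (1/(-5)^3) · (1 − w/(-5))^{−3}.
By the binomial series (1−u)^{−3} = Σ_{n≥0} C(n+2, 2) u^n for |u|<1, with u = w/(-5):
  c_n = C(n+2, 2) / (-5)^(n+3).
  c_0 = 1/(-5)^3 = -1/125.
  c_1 = 3/(-5)^4 = 3/625.
  c_2 = 6/(-5)^5 = -6/3125.
  c_3 = 10/(-5)^6 = 2/3125.
The series is valid for |w/d| < 1, i.e. |z − z₀| < |d|.
Radius of convergence: R = |-6 − z₀| = |-5| = 5 (distance from z₀ to the singularity z = -6).

c_0 = -1/125, c_1 = 3/625, c_2 = -6/3125, c_3 = 2/3125; R = 5.


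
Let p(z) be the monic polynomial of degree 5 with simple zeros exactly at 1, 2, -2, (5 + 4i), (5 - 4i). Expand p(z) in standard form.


The polynomial is p(z) = ∏_{α ∈ S} (z − α), where S = {1, 2, -2, (5 + 4i), (5 - 4i)}.
Expanding the product yields: p(z) = z^5 -11·z^4 + 47·z^3 + 3·z^2 -204·z + 164.
Note conjugate pairs combine to real quadratics: (z − (5+4i))(z − (5−4i)) = z² − 10z + 41.
The resulting polynomial has degree 5 and real coefficients as required.

p(z) = z^5 -11·z^4 + 47·z^3 + 3·z^2 -204·z + 164.
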